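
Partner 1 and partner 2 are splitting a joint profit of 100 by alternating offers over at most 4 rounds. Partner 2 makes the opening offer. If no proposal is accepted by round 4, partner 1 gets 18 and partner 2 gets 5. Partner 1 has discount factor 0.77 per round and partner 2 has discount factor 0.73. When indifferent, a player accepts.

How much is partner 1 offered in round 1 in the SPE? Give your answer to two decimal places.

61.91

Round 4 (partner 1 proposes): partner 2 gets 5 if talks fail, so partner 1 offers 5 and keeps 95.
Round 3 (partner 2 proposes): partner 1 can get 95 next round, worth 0.77 × 95 = 73.15 now, so partner 2 offers 73.15, keeping 26.85.
Round 2 (partner 1 proposes): partner 2 can get 26.85 next round, worth 0.73 × 26.85 = 19.6005 now, so partner 1 offers 19.6005, keeping 80.3995.
Round 1 (partner 2 proposes): partner 1 can get 80.3995 next round, worth 0.77 × 80.3995 = 61.907615 now. Partner 2 offers 61.907615 and keeps 100 − 61.907615 = 38.092385.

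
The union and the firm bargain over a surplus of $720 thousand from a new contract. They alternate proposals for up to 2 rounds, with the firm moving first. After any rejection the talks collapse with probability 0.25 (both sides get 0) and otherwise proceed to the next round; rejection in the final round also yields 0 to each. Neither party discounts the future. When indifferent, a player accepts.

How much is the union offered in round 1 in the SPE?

540

By backward induction:
Round 2 (the union proposes): the firm will accept anything ≥ 0, so the union offers 0 and keeps 720.
Round 1 (the firm proposes): rejecting gives the union an expected 0.75 × 720 = 540; the firm offers that and keeps 180.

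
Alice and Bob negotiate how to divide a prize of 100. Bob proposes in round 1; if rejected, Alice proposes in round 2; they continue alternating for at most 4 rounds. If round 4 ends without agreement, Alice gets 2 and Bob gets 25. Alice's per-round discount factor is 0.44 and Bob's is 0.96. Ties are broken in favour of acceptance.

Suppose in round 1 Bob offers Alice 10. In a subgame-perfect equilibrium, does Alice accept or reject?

Round 4 (Alice proposes): Bob gets 25 if talks fail, so Alice offers 25 and keeps 75.
Round 3 (Bob proposes): Alice can get 75 next round, worth 0.44 × 75 = 33 now, so Bob offers 33, keeping 67.
Round 2 (Alice proposes): Bob can get 67 next round, worth 0.96 × 67 = 64.32 now. Alice offers 64.32 and keeps 100 − 64.32 = 35.68.
So by rejecting in round 1, Alice gets 35.68 next round, worth 0.44 × 35.68 = 15.6992 now.
Offer 10 < 15.6992, so Alice rejects.

Reject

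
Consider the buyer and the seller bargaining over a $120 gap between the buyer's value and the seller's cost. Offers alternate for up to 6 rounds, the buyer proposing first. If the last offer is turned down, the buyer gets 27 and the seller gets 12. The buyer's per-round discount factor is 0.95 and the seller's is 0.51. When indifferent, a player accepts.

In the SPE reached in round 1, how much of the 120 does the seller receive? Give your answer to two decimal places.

Round 6 (the seller proposes): the buyer gets 27 if talks fail, so the seller offers 27 and keeps 93.
Round 5 (the buyer proposes): the seller can get 93 next round, worth 0.51 × 93 = 47.43 now, so the buyer offers 47.43, keeping 72.57.
Round 4 (the seller proposes): the buyer can get 72.57 next round, worth 0.95 × 72.57 = 68.9415 now. The seller offers 68.9415 and keeps 120 − 68.9415 = 51.0585.
Round 3 (the buyer proposes): the seller can get 51.0585 next round, worth 0.51 × 51.0585 = 26.039835 now; the buyer offers that and keeps 93.960165.
Round 2 (the seller proposes): the buyer can get 93.960165 next round, worth 0.95 × 93.960165 = 89.26215675 now, so the seller offers 89.26215675, keeping 30.73784325.
Round 1 (the buyer proposes): the seller can get 30.73784325 next round, worth 0.51 × 30.73784325 = 15.6763000575 now; the buyer offers that and keeps 104.3236999425.

15.68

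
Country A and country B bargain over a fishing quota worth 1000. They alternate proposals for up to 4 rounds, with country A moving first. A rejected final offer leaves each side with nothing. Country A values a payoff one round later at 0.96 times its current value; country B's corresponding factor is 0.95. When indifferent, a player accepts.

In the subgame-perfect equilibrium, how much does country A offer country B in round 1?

904.4

By backward induction:
Round 4 (country B proposes): rejection yields 0 for country A; country B offers 0 and keeps 1000.
Round 3 (country A proposes): country B can get 1000 next round, worth 0.95 × 1000 = 950 now; country A offers that and keeps 50.
Round 2 (country B proposes): country A can get 50 next round, worth 0.96 × 50 = 48 now. Country B offers 48 and keeps 1000 − 48 = 952.
Round 1 (country A proposes): country B can get 952 next round, worth 0.95 × 952 = 904.4 now. Country A offers 904.4 and keeps 1000 − 904.4 = 95.6.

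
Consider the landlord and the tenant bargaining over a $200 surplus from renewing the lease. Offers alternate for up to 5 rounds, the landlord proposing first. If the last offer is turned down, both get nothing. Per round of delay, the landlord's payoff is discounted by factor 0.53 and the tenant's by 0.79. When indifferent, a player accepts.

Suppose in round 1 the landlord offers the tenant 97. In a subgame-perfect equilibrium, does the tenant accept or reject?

Round 5 (the landlord proposes): rejection yields 0 for the tenant; the landlord offers 0 and keeps 200.
Round 4 (the tenant proposes): the landlord can get 200 next round, worth 0.53 × 200 = 106 now. The tenant offers 106 and keeps 200 − 106 = 94.
Round 3 (the landlord proposes): the tenant can get 94 next round, worth 0.79 × 94 = 74.26 now. The landlord offers 74.26 and keeps 200 − 74.26 = 125.74.
Round 2 (the tenant proposes): the landlord can get 125.74 next round, worth 0.53 × 125.74 = 66.6422 now, so the tenant offers 66.6422, keeping 133.3578.
So by rejecting in round 1, the tenant gets 133.3578 next round, worth 0.79 × 133.3578 = 105.352662 now.
Offer 97 < 105.352662, so the tenant rejects.

Reject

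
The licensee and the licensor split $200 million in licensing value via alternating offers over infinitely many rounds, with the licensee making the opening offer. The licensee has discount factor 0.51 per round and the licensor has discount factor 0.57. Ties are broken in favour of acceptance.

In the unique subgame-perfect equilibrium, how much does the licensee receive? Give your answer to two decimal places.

121.25

Let x be the licensee's share when the licensee proposes and y be the licensor's share when the licensor proposes.
The licensor accepts iff offered ≥ 0.57·y, so x = 200 − 0.57y. Symmetrically y = 200 − 0.51x.
Substituting: x = 200 − 0.57(200 − 0.51x), giving x(1 − 0.51·0.57) = 200(1 − 0.57).
So x = 200 × 0.43 / 0.7093 ≈ 121.2463, and the licensor receives 200 − x ≈ 78.7537.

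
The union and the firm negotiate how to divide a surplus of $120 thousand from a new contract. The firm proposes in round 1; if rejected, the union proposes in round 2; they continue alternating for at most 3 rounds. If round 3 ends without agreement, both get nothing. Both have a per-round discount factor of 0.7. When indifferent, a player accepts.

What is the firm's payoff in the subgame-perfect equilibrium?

Solve by backward induction from round 3.
Round 3 (the firm proposes): the union will accept anything ≥ 0, so the firm offers 0 and keeps 120.
Round 2 (the union proposes): the firm can get 120 next round, worth 0.7 × 120 = 84 now. The union offers 84 and keeps 120 − 84 = 36.
Round 1 (the firm proposes): the union can get 36 next round, worth 0.7 × 36 = 25.2 now. The firm offers 25.2 and keeps 120 − 25.2 = 94.8.

94.8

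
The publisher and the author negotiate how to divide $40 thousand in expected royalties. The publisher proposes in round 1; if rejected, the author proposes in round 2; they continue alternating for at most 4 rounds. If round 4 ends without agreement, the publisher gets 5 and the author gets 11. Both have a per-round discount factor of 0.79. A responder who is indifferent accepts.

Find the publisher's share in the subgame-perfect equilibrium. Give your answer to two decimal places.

16.11

Work backward from the last round.
Round 4 (the author proposes): the publisher gets 5 if talks fail, so the author offers 5 and keeps 35.
Round 3 (the publisher proposes): the author can get 35 next round, worth 0.79 × 35 = 27.65 now, so the publisher offers 27.65, keeping 12.35.
Round 2 (the author proposes): the publisher can get 12.35 next round, worth 0.79 × 12.35 = 9.7565 now, so the author offers 9.7565, keeping 30.2435.
Round 1 (the publisher proposes): the author can get 30.2435 next round, worth 0.79 × 30.2435 = 23.892365 now, so the publisher offers 23.892365, keeping 16.107635.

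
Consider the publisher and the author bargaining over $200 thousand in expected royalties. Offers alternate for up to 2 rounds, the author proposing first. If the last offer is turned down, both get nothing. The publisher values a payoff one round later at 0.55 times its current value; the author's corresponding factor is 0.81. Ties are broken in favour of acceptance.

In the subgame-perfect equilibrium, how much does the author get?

Round 2 (the publisher proposes): the author will accept anything ≥ 0, so the publisher offers 0 and keeps 200.
Round 1 (the author proposes): the publisher can get 200 next round, worth 0.55 × 200 = 110 now; the author offers that and keeps 90.

90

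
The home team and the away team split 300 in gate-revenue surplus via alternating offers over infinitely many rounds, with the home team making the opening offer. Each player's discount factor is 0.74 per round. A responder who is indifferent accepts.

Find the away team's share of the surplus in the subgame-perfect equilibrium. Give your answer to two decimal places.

When the home team proposes, the away team accepts any offer worth at least 0.74 times what the away team would get by proposing next round; and vice versa.
This gives x = 300 − 0.74y and y = 300 − 0.74x, where x and y are each side's share when it proposes.
Hence (1 − 0.74·0.74)x = 300(1 − 0.74), i.e. 0.4524·x = 78.
x ≈ 172.4138; the away team's share is 300 − x ≈ 127.5862.

127.59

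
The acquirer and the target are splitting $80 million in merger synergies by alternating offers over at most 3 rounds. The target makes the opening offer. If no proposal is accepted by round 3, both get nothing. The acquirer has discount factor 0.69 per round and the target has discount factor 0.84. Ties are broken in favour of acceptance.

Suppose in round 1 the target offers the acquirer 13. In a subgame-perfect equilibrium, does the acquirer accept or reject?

Round 3 (the target proposes): the acquirer will accept anything ≥ 0, so the target offers 0 and keeps 80.
Round 2 (the acquirer proposes): the target can get 80 next round, worth 0.84 × 80 = 67.2 now; the acquirer offers that and keeps 12.8.
So by rejecting in round 1, the acquirer gets 12.8 next round, worth 0.69 × 12.8 = 8.832 now.
Offer 13 ≥ 8.832, so the acquirer accepts.

Accept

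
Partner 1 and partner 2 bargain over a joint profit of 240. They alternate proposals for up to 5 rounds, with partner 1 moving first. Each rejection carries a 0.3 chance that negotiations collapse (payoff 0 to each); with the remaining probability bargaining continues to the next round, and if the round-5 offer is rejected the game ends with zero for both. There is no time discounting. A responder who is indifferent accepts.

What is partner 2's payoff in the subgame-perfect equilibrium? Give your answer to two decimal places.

Round 5 (partner 1 proposes): partner 2 will accept anything ≥ 0, so partner 1 offers 0 and keeps 240.
Round 4 (partner 2 proposes): rejecting gives partner 1 an expected 0.7 × 240 = 168, so partner 2 offers 168, keeping 72.
Round 3 (partner 1 proposes): rejecting gives partner 2 an expected 0.7 × 72 = 50.4. Partner 1 offers 50.4 and keeps 240 − 50.4 = 189.6.
Round 2 (partner 2 proposes): rejecting gives partner 1 an expected 0.7 × 189.6 = 132.72, so partner 2 offers 132.72, keeping 107.28.
Round 1 (partner 1 proposes): rejecting gives partner 2 an expected 0.7 × 107.28 = 75.096, so partner 1 offers 75.096, keeping 164.904.

75.10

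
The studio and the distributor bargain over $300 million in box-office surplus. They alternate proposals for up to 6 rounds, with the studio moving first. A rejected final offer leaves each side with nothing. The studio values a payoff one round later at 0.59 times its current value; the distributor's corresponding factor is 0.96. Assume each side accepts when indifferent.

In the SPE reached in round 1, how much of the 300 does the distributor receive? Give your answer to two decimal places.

Round 6 (the distributor proposes): the studio will accept anything ≥ 0, so the distributor offers 0 and keeps 300.
Round 5 (the studio proposes): the distributor can get 300 next round, worth 0.96 × 300 = 288 now, so the studio offers 288, keeping 12.
Round 4 (the distributor proposes): the studio can get 12 next round, worth 0.59 × 12 = 7.08 now. The distributor offers 7.08 and keeps 300 − 7.08 = 292.92.
Round 3 (the studio proposes): the distributor can get 292.92 next round, worth 0.96 × 292.92 = 281.2032 now, so the studio offers 281.2032, keeping 18.7968.
Round 2 (the distributor proposes): the studio can get 18.7968 next round, worth 0.59 × 18.7968 = 11.090112 now; the distributor offers that and keeps 288.909888.
Round 1 (the studio proposes): the distributor can get 288.909888 next round, worth 0.96 × 288.909888 = 277.35349248 now, so the studio offers 277.35349248, keeping 22.64650752.

277.35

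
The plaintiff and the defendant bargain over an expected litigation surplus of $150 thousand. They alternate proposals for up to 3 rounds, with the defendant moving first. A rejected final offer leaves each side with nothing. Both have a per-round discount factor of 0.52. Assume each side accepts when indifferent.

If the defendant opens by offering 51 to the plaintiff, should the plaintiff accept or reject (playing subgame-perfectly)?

Accept

Work out the plaintiff's continuation value if the offer is rejected.
Round 3 (the defendant proposes): the plaintiff will accept anything ≥ 0, so the defendant offers 0 and keeps 150.
Round 2 (the plaintiff proposes): the defendant can get 150 next round, worth 0.52 × 150 = 78 now, so the plaintiff offers 78, keeping 72.
So by rejecting in round 1, the plaintiff gets 72 next round, worth 0.52 × 72 = 37.44 now.
Offer 51 ≥ 37.44, so the plaintiff accepts.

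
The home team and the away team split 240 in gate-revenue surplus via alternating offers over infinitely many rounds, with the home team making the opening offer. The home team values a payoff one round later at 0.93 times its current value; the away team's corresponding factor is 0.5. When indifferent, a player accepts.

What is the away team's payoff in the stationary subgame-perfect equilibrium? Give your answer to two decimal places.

Let x be the home team's share when the home team proposes and y be the away team's share when the away team proposes.
The away team accepts iff offered ≥ 0.5·y, so x = 240 − 0.5y. Symmetrically y = 240 − 0.93x.
Substituting: x = 240 − 0.5(240 − 0.93x), giving x(1 − 0.93·0.5) = 240(1 − 0.5).
So x = 240 × 0.5 / 0.535 ≈ 224.2991, and the away team receives 240 − x ≈ 15.7009.

15.70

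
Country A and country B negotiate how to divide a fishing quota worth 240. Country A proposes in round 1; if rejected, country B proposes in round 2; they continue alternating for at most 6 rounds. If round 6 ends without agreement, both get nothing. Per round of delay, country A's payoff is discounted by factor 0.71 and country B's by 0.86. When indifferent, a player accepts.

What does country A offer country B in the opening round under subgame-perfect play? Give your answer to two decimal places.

By backward induction:
Round 6 (country B proposes): country A will accept anything ≥ 0, so country B offers 0 and keeps 240.
Round 5 (country A proposes): country B can get 240 next round, worth 0.86 × 240 = 206.4 now. Country A offers 206.4 and keeps 240 − 206.4 = 33.6.
Round 4 (country B proposes): country A can get 33.6 next round, worth 0.71 × 33.6 = 23.856 now, so country B offers 23.856, keeping 216.144.
Round 3 (country A proposes): country B can get 216.144 next round, worth 0.86 × 216.144 = 185.88384 now. Country A offers 185.88384 and keeps 240 − 185.88384 = 54.11616.
Round 2 (country B proposes): country A can get 54.11616 next round, worth 0.71 × 54.11616 = 38.4224736 now; country B offers that and keeps 201.5775264.
Round 1 (country A proposes): country B can get 201.5775264 next round, worth 0.86 × 201.5775264 = 173.356672704 now, so country A offers 173.356672704, keeping 66.643327296.

173.36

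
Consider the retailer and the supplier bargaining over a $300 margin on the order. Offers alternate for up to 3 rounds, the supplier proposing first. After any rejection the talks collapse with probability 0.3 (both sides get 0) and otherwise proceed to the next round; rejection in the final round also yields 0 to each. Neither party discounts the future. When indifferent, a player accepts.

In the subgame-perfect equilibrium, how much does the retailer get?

63

Round 3 (the supplier proposes): the retailer will accept anything ≥ 0, so the supplier offers 0 and keeps 300.
Round 2 (the retailer proposes): rejecting gives the supplier an expected 0.7 × 300 = 210; the retailer offers that and keeps 90.
Round 1 (the supplier proposes): rejecting gives the retailer an expected 0.7 × 90 = 63; the supplier offers that and keeps 237.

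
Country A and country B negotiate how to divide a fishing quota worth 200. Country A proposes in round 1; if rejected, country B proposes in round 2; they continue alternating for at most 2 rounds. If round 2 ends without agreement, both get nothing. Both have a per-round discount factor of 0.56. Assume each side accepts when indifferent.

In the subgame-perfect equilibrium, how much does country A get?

Round 2 (country B proposes): rejection yields 0 for country A; country B offers 0 and keeps 200.
Round 1 (country A proposes): country B can get 200 next round, worth 0.56 × 200 = 112 now; country A offers that and keeps 88.

88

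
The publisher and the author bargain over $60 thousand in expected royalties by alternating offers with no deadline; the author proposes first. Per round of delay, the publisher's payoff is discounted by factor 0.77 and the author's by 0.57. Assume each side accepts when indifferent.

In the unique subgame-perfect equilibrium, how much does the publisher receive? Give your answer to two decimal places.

35.41

When the author proposes, the publisher accepts any offer worth at least 0.77 times what the publisher would get by proposing next round; and vice versa.
This gives x = 60 − 0.77y and y = 60 − 0.57x, where x and y are each side's share when it proposes.
Hence (1 − 0.77·0.57)x = 60(1 − 0.77), i.e. 0.5611·x = 13.8.
x ≈ 24.5945; the publisher's share is 60 − x ≈ 35.4055.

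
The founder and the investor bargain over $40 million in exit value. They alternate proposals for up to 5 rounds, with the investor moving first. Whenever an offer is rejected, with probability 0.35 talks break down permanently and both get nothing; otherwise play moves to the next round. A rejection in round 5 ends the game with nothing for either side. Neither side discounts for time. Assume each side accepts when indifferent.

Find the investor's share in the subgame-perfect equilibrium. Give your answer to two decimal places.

27.06

Round 5 (the investor proposes): rejection yields 0 for the founder; the investor offers 0 and keeps 40.
Round 4 (the founder proposes): rejecting gives the investor an expected 0.65 × 40 = 26; the founder offers that and keeps 14.
Round 3 (the investor proposes): rejecting gives the founder an expected 0.65 × 14 = 9.1; the investor offers that and keeps 30.9.
Round 2 (the founder proposes): rejecting gives the investor an expected 0.65 × 30.9 = 20.085, so the founder offers 20.085, keeping 19.915.
Round 1 (the investor proposes): rejecting gives the founder an expected 0.65 × 19.915 = 12.94475, so the investor offers 12.94475, keeping 27.05525.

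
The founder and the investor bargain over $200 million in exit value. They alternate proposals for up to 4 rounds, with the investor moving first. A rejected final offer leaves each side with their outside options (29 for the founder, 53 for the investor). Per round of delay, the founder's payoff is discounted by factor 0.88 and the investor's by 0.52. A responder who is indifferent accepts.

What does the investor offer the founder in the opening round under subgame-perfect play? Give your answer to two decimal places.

Round 4 (the founder proposes): the investor gets 53 if talks fail, so the founder offers 53 and keeps 147.
Round 3 (the investor proposes): the founder can get 147 next round, worth 0.88 × 147 = 129.36 now; the investor offers that and keeps 70.64.
Round 2 (the founder proposes): the investor can get 70.64 next round, worth 0.52 × 70.64 = 36.7328 now, so the founder offers 36.7328, keeping 163.2672.
Round 1 (the investor proposes): the founder can get 163.2672 next round, worth 0.88 × 163.2672 = 143.675136 now; the investor offers that and keeps 56.324864.

143.68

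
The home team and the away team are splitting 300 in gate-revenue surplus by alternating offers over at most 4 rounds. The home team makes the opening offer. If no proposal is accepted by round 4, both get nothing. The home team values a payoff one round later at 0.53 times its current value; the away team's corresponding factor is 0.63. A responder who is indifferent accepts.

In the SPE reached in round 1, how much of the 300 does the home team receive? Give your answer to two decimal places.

148.06

Round 4 (the away team proposes): the home team will accept anything ≥ 0, so the away team offers 0 and keeps 300.
Round 3 (the home team proposes): the away team can get 300 next round, worth 0.63 × 300 = 189 now, so the home team offers 189, keeping 111.
Round 2 (the away team proposes): the home team can get 111 next round, worth 0.53 × 111 = 58.83 now; the away team offers that and keeps 241.17.
Round 1 (the home team proposes): the away team can get 241.17 next round, worth 0.63 × 241.17 = 151.9371 now; the home team offers that and keeps 148.0629.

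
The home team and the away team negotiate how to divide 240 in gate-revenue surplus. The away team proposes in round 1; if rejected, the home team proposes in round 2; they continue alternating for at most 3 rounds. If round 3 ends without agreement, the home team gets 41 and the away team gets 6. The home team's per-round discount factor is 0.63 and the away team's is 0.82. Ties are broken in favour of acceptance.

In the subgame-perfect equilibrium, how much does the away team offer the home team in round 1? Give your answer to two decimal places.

Round 3 (the away team proposes): the home team gets 41 if talks fail, so the away team offers 41 and keeps 199.
Round 2 (the home team proposes): the away team can get 199 next round, worth 0.82 × 199 = 163.18 now; the home team offers that and keeps 76.82.
Round 1 (the away team proposes): the home team can get 76.82 next round, worth 0.63 × 76.82 = 48.3966 now, so the away team offers 48.3966, keeping 191.6034.

48.40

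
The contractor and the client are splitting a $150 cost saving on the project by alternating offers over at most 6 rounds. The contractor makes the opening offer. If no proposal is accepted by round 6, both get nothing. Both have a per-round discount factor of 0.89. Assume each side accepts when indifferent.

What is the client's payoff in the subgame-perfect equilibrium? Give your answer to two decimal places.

110.08

Round 6 (the client proposes): the contractor will accept anything ≥ 0, so the client offers 0 and keeps 150.
Round 5 (the contractor proposes): the client can get 150 next round, worth 0.89 × 150 = 133.5 now; the contractor offers that and keeps 16.5.
Round 4 (the client proposes): the contractor can get 16.5 next round, worth 0.89 × 16.5 = 14.685 now. The client offers 14.685 and keeps 150 − 14.685 = 135.315.
Round 3 (the contractor proposes): the client can get 135.315 next round, worth 0.89 × 135.315 = 120.43035 now; the contractor offers that and keeps 29.56965.
Round 2 (the client proposes): the contractor can get 29.56965 next round, worth 0.89 × 29.56965 = 26.3169885 now. The client offers 26.3169885 and keeps 150 − 26.3169885 = 123.6830115.
Round 1 (the contractor proposes): the client can get 123.6830115 next round, worth 0.89 × 123.6830115 = 110.077880235 now. The contractor offers 110.077880235 and keeps 150 − 110.077880235 = 39.922119765.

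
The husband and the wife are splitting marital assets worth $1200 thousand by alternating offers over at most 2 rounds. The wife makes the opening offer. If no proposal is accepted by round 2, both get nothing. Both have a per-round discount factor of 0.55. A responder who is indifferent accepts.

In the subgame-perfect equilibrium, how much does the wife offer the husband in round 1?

660

Round 2 (the husband proposes): rejection yields 0 for the wife; the husband offers 0 and keeps 1200.
Round 1 (the wife proposes): the husband can get 1200 next round, worth 0.55 × 1200 = 660 now, so the wife offers 660, keeping 540.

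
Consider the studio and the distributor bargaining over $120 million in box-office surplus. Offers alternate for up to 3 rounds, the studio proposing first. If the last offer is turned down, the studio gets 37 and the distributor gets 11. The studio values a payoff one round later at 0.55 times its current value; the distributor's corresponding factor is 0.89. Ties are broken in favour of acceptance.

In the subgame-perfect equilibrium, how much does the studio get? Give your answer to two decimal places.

Work backward from the last round.
Round 3 (the studio proposes): the distributor gets 11 if talks fail, so the studio offers 11 and keeps 109.
Round 2 (the distributor proposes): the studio can get 109 next round, worth 0.55 × 109 = 59.95 now. The distributor offers 59.95 and keeps 120 − 59.95 = 60.05.
Round 1 (the studio proposes): the distributor can get 60.05 next round, worth 0.89 × 60.05 = 53.4445 now, so the studio offers 53.4445, keeping 66.5555.

66.56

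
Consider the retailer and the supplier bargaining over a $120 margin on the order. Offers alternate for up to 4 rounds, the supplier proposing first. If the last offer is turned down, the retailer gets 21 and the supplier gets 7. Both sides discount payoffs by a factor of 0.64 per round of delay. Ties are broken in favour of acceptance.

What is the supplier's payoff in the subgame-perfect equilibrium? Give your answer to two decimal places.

62.73

Round 4 (the retailer proposes): the supplier gets 7 if talks fail, so the retailer offers 7 and keeps 113.
Round 3 (the supplier proposes): the retailer can get 113 next round, worth 0.64 × 113 = 72.32 now; the supplier offers that and keeps 47.68.
Round 2 (the retailer proposes): the supplier can get 47.68 next round, worth 0.64 × 47.68 = 30.5152 now, so the retailer offers 30.5152, keeping 89.4848.
Round 1 (the supplier proposes): the retailer can get 89.4848 next round, worth 0.64 × 89.4848 = 57.270272 now, so the supplier offers 57.270272, keeping 62.729728.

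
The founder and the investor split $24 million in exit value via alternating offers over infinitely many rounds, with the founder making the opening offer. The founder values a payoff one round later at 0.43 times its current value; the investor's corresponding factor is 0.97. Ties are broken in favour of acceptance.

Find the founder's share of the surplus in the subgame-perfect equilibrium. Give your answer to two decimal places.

1.24

In a stationary SPE each proposer offers the other exactly their discounted continuation value.
If the founder keeps x when proposing and the investor keeps y when proposing, then x = 24 − 0.97y and y = 24 − 0.43x.
Solving: x = 24(1 − 0.97) / (1 − 0.43·0.97) = 0.72 / 0.5829 ≈ 1.2352.
The investor gets 24 − 1.2352 ≈ 22.7648.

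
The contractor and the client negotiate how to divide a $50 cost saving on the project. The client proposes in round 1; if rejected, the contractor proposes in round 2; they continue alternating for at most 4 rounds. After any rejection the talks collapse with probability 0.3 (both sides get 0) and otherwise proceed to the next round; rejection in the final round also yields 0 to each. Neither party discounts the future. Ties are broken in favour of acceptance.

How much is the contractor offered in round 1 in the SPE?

By backward induction:
Round 4 (the contractor proposes): the client will accept anything ≥ 0, so the contractor offers 0 and keeps 50.
Round 3 (the client proposes): rejecting gives the contractor an expected 0.7 × 50 = 35; the client offers that and keeps 15.
Round 2 (the contractor proposes): rejecting gives the client an expected 0.7 × 15 = 10.5, so the contractor offers 10.5, keeping 39.5.
Round 1 (the client proposes): rejecting gives the contractor an expected 0.7 × 39.5 = 27.65, so the client offers 27.65, keeping 22.35.

27.65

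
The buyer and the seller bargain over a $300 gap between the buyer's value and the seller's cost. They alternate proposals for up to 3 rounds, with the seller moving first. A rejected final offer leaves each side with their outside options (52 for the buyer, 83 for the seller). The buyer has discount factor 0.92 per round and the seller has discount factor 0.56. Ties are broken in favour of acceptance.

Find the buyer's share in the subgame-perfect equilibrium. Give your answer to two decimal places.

Round 3 (the seller proposes): the buyer gets 52 if talks fail, so the seller offers 52 and keeps 248.
Round 2 (the buyer proposes): the seller can get 248 next round, worth 0.56 × 248 = 138.88 now; the buyer offers that and keeps 161.12.
Round 1 (the seller proposes): the buyer can get 161.12 next round, worth 0.92 × 161.12 = 148.2304 now, so the seller offers 148.2304, keeping 151.7696.

148.23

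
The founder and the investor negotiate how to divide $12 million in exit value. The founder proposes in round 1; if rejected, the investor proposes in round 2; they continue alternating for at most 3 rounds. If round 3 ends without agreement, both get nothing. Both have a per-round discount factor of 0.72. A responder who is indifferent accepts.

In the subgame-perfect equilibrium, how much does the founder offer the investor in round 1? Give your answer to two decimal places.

By backward induction:
Round 3 (the founder proposes): rejection yields 0 for the investor; the founder offers 0 and keeps 12.
Round 2 (the investor proposes): the founder can get 12 next round, worth 0.72 × 12 = 8.64 now, so the investor offers 8.64, keeping 3.36.
Round 1 (the founder proposes): the investor can get 3.36 next round, worth 0.72 × 3.36 = 2.4192 now, so the founder offers 2.4192, keeping 9.5808.

2.42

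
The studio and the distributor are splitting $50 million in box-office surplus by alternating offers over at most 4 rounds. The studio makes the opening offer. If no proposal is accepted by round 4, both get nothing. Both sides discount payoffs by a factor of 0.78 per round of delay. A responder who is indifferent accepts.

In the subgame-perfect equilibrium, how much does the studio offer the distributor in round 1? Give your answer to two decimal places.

Round 4 (the distributor proposes): rejection yields 0 for the studio; the distributor offers 0 and keeps 50.
Round 3 (the studio proposes): the distributor can get 50 next round, worth 0.78 × 50 = 39 now, so the studio offers 39, keeping 11.
Round 2 (the distributor proposes): the studio can get 11 next round, worth 0.78 × 11 = 8.58 now, so the distributor offers 8.58, keeping 41.42.
Round 1 (the studio proposes): the distributor can get 41.42 next round, worth 0.78 × 41.42 = 32.3076 now; the studio offers that and keeps 17.6924.

32.31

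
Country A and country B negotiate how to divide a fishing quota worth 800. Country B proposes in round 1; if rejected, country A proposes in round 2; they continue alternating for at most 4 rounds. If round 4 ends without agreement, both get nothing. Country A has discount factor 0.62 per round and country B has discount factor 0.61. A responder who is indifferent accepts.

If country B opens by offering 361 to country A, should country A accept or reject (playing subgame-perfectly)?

Work out country A's continuation value if the offer is rejected.
Round 4 (country A proposes): rejection yields 0 for country B; country A offers 0 and keeps 800.
Round 3 (country B proposes): country A can get 800 next round, worth 0.62 × 800 = 496 now; country B offers that and keeps 304.
Round 2 (country A proposes): country B can get 304 next round, worth 0.61 × 304 = 185.44 now, so country A offers 185.44, keeping 614.56.
So by rejecting in round 1, country A gets 614.56 next round, worth 0.62 × 614.56 = 381.0272 now.
Offer 361 < 381.0272, so country A rejects.

Reject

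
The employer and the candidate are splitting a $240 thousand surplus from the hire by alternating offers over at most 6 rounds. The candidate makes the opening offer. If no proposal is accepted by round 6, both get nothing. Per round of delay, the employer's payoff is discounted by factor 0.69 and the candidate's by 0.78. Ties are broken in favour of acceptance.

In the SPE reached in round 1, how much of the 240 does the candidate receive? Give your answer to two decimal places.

135.99

Round 6 (the employer proposes): the candidate will accept anything ≥ 0, so the employer offers 0 and keeps 240.
Round 5 (the candidate proposes): the employer can get 240 next round, worth 0.69 × 240 = 165.6 now. The candidate offers 165.6 and keeps 240 − 165.6 = 74.4.
Round 4 (the employer proposes): the candidate can get 74.4 next round, worth 0.78 × 74.4 = 58.032 now, so the employer offers 58.032, keeping 181.968.
Round 3 (the candidate proposes): the employer can get 181.968 next round, worth 0.69 × 181.968 = 125.55792 now; the candidate offers that and keeps 114.44208.
Round 2 (the employer proposes): the candidate can get 114.44208 next round, worth 0.78 × 114.44208 = 89.2648224 now; the employer offers that and keeps 150.7351776.
Round 1 (the candidate proposes): the employer can get 150.7351776 next round, worth 0.69 × 150.7351776 = 104.007272544 now, so the candidate offers 104.007272544, keeping 135.992727456.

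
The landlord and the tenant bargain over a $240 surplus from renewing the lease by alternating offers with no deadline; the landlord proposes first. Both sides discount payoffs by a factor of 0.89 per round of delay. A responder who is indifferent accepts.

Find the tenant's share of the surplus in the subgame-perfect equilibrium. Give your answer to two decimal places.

When the landlord proposes, the tenant accepts any offer worth at least 0.89 times what the tenant would get by proposing next round; and vice versa.
This gives x = 240 − 0.89y and y = 240 − 0.89x, where x and y are each side's share when it proposes.
Hence (1 − 0.89·0.89)x = 240(1 − 0.89), i.e. 0.2079·x = 26.4.
x ≈ 126.9841; the tenant's share is 240 − x ≈ 113.0159.

113.02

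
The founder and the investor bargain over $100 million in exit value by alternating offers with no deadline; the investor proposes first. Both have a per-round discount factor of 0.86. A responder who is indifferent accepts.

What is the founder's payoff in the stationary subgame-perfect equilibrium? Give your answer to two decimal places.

When the investor proposes, the founder accepts any offer worth at least 0.86 times what the founder would get by proposing next round; and vice versa.
This gives x = 100 − 0.86y and y = 100 − 0.86x, where x and y are each side's share when it proposes.
Hence (1 − 0.86·0.86)x = 100(1 − 0.86), i.e. 0.2604·x = 14.
x ≈ 53.7634; the founder's share is 100 − x ≈ 46.2366.

46.24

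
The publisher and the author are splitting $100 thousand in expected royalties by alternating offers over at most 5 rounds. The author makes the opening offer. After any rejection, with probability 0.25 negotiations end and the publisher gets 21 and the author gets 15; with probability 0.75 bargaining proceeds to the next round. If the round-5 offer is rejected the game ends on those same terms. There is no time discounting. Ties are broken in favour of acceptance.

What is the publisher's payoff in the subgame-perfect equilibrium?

39.75

Round 5 (the author proposes): the publisher gets 21 if talks fail, so the author offers 21 and keeps 79.
Round 4 (the publisher proposes): rejecting gives the author an expected 0.75 × 79 + 0.25 × 15 = 63. The publisher offers 63 and keeps 100 − 63 = 37.
Round 3 (the author proposes): rejecting gives the publisher an expected 0.75 × 37 + 0.25 × 21 = 33. The author offers 33 and keeps 100 − 33 = 67.
Round 2 (the publisher proposes): rejecting gives the author an expected 0.75 × 67 + 0.25 × 15 = 54, so the publisher offers 54, keeping 46.
Round 1 (the author proposes): rejecting gives the publisher an expected 0.75 × 46 + 0.25 × 21 = 39.75. The author offers 39.75 and keeps 100 − 39.75 = 60.25.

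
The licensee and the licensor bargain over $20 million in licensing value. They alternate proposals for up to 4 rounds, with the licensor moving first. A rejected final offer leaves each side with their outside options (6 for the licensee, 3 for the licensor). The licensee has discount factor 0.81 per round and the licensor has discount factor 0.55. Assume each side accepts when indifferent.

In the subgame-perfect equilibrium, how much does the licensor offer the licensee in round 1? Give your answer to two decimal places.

13.42

Round 4 (the licensee proposes): the licensor gets 3 if talks fail, so the licensee offers 3 and keeps 17.
Round 3 (the licensor proposes): the licensee can get 17 next round, worth 0.81 × 17 = 13.77 now. The licensor offers 13.77 and keeps 20 − 13.77 = 6.23.
Round 2 (the licensee proposes): the licensor can get 6.23 next round, worth 0.55 × 6.23 = 3.4265 now; the licensee offers that and keeps 16.5735.
Round 1 (the licensor proposes): the licensee can get 16.5735 next round, worth 0.81 × 16.5735 = 13.424535 now, so the licensor offers 13.424535, keeping 6.575465.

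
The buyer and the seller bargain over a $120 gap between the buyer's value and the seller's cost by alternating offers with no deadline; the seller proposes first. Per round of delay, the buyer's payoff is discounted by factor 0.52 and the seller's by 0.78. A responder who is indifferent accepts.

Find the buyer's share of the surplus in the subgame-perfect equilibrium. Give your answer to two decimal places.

23.10

In a stationary SPE each proposer offers the other exactly their discounted continuation value.
If the seller keeps x when proposing and the buyer keeps y when proposing, then x = 120 − 0.52y and y = 120 − 0.78x.
Solving: x = 120(1 − 0.52) / (1 − 0.78·0.52) = 57.6 / 0.5944 ≈ 96.9044.
The buyer gets 120 − 96.9044 ≈ 23.0956.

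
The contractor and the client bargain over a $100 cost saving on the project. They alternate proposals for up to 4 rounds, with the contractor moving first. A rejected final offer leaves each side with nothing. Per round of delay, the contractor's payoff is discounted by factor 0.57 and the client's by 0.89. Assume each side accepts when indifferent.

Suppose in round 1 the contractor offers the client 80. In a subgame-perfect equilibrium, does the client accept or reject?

Reject

Round 4 (the client proposes): the contractor will accept anything ≥ 0, so the client offers 0 and keeps 100.
Round 3 (the contractor proposes): the client can get 100 next round, worth 0.89 × 100 = 89 now, so the contractor offers 89, keeping 11.
Round 2 (the client proposes): the contractor can get 11 next round, worth 0.57 × 11 = 6.27 now. The client offers 6.27 and keeps 100 − 6.27 = 93.73.
So by rejecting in round 1, the client gets 93.73 next round, worth 0.89 × 93.73 = 83.4197 now.
Offer 80 < 83.4197, so the client rejects.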